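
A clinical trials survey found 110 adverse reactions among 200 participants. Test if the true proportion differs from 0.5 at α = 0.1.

p̂ = 0.55, p₀ = 0.5. z = (p̂ - p₀)/√(p₀(1-p₀)/n) = 1.414. Critical: ±1.645. Fail to reject H₀.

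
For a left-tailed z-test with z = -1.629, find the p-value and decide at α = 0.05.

p = P(Z < -1.629) = Φ(-1.629) ≈ 0.0517. Since p ≥ 0.05, fail to reject H₀ (not significant) at α = 0.05.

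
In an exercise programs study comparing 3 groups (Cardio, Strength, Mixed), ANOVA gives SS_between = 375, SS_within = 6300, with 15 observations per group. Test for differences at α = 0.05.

df_between = 2, df_within = 42. F = MS_between/MS_within = 187.5/150.0 = 1.25. F_crit ≈ 3.22. Fail to reject H₀.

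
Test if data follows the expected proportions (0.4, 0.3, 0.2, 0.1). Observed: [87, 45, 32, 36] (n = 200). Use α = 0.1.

Expected: [80.0, 60.0, 40.0, 20.0]. χ² = 18.762. df = 3, critical = 6.251. Reject H₀.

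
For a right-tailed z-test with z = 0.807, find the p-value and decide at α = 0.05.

p = P(Z > 0.807) = 1 - Φ(0.807) ≈ 0.2098. Since p ≥ 0.05, fail to reject H₀ (not significant) at α = 0.05.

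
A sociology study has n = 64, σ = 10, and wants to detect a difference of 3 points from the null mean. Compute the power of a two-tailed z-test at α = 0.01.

SE = σ/√n = 10/√64 = 1.25. Non-centrality λ = d/SE = 3/1.25 = 2.4. Power ≈ Φ(λ - z_{α/2}) = Φ(2.4 - 2.576) = Φ(-0.176) = 0.43.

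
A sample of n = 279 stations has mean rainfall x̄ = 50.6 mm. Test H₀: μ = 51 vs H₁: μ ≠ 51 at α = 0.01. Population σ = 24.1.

z = (x̄ - μ₀)/(σ/√n) = (50.6 - 51)/(24.1/√279) = -0.277. Critical value: ±2.576. Since |-0.277| ≤ 2.576, Fail to reject H₀.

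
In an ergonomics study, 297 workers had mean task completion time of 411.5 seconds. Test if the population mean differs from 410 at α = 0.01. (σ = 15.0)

z = (x̄ - μ₀)/(σ/√n) = (411.5 - 410)/(15.0/√297) = 1.723. Critical value: ±2.576. Since |1.723| ≤ 2.576, Fail to reject H₀.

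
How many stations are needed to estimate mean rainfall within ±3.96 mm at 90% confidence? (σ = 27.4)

n = (z*σ/E)² = (1.645×27.4/3.96)² = 129.6 → n = 130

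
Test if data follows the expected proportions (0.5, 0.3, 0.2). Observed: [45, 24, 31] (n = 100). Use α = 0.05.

Expected: [50.0, 30.0, 20.0]. χ² = 7.75. df = 2, critical = 5.991. Reject H₀.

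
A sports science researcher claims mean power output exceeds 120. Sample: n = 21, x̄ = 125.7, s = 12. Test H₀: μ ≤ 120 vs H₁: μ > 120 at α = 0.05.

t = (125.7 - 120)/(12/√21) = 2.177, df = 20. Critical t = 1.725. Reject H₀.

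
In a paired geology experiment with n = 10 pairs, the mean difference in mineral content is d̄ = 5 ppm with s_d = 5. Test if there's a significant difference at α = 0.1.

t = d̄/(s_d/√n) = 5/(5/√10) = 3.162. df = 9, critical t = ±1.833. Reject H₀.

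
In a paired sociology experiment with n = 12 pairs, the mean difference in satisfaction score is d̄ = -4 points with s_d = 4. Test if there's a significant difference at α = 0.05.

t = d̄/(s_d/√n) = -4/(4/√12) = -3.464. df = 11, critical t = ±2.201. Reject H₀.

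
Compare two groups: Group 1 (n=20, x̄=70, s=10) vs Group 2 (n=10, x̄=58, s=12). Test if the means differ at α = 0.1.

Pooled sp = 10.68. t = 2.9, df = 28. Critical t = ±1.701. Reject H₀.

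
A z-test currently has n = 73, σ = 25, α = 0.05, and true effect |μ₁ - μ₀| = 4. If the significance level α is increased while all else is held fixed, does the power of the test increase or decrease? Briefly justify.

Power increases: a larger α lowers the critical value, so more of the H₁ sampling distribution falls in the rejection region.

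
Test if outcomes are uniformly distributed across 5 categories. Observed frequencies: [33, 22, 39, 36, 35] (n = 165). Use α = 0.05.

Expected = 33 each. χ² = Σ(O-E)²/E = 5.152. df = 4, critical value = 9.488. Fail to reject H₀.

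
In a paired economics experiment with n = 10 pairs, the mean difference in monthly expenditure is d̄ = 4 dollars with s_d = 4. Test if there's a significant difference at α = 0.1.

t = d̄/(s_d/√n) = 4/(4/√10) = 3.162. df = 9, critical t = ±1.833. Reject H₀.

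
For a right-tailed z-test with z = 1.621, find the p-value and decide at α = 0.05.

p = P(Z > 1.621) = 1 - Φ(1.621) ≈ 0.0525. Since p ≥ 0.05, fail to reject H₀ (not significant) at α = 0.05.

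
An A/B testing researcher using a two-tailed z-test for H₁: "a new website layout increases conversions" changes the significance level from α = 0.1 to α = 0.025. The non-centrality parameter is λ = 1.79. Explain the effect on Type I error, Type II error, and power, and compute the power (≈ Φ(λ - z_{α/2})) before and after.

Decreasing α from 0.1 to 0.025:
• Type I error rate decreases (α is the Type I rate by definition).
• Critical value moves from z_{α/2} = 1.645 to 2.241, so power = Φ(λ - z_{α/2}) goes from Φ(1.79 - 1.645) = 0.558 to Φ(1.79 - 2.241) = 0.326.
• Type II error rate β = 1 - power therefore increases (0.442 → 0.674).
Appropriate when false positives are costly — here, rolling out a layout that doesn't actually help — wasted engineering effort.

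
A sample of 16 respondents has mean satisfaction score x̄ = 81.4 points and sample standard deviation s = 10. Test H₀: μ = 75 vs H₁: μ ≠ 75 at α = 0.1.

t = (x̄ - μ₀)/(s/√n) = (81.4 - 75)/(10/√16) = 2.56. df = 15, critical t = ±1.753. Reject H₀.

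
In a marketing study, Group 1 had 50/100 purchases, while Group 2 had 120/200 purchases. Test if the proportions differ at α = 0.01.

p̂₁ = 0.5, p̂₂ = 0.6, pooled p̂ = 0.567. z = -1.648. Critical: ±2.576. Fail to reject H₀.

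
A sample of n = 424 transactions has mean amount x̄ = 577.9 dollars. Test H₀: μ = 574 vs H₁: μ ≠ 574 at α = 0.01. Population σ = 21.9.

z = (x̄ - μ₀)/(σ/√n) = (577.9 - 574)/(21.9/√424) = 3.667. Critical value: ±2.576. Since |3.667| > 2.576, Reject H₀.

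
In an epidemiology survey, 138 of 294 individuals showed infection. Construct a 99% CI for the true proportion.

p̂ = 0.469. CI = p̂ ± z*√(p̂(1-p̂)/n) = (0.394, 0.544)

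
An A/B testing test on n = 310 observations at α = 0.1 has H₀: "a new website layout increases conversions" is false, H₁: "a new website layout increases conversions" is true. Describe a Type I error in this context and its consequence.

Type I error: rejecting H₀ when it is true — concluding that a new website layout increases conversions when in fact it is not. Consequence: rolling out a layout that doesn't actually help — wasted engineering effort.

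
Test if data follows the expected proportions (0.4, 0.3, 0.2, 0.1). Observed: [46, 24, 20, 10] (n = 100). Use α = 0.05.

Expected: [40.0, 30.0, 20.0, 10.0]. χ² = 2.1. df = 3, critical = 7.815. Fail to reject H₀.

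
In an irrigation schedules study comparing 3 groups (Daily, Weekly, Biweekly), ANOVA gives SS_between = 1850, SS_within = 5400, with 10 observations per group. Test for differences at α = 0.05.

df_between = 2, df_within = 27. F = MS_between/MS_within = 925.0/200.0 = 4.625. F_crit ≈ 3.354. Reject H₀. At least one mean differs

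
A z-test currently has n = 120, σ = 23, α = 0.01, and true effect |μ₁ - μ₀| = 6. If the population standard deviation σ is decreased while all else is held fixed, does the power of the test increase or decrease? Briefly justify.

Power increases: a smaller σ shrinks the standard error σ/√n, moving the sampling distribution under H₁ further from the critical value.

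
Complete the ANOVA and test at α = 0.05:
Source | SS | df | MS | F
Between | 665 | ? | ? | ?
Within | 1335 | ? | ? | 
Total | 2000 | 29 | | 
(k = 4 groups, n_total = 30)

df_between = 3, df_within = 26. MS_between = 221.67, MS_within = 51.35. F = 4.317, F_crit ≈ 2.975. Reject H₀.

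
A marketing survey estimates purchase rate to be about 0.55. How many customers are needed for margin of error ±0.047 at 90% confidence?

n = z²p(1-p)/E² = 1.645²×0.55×0.45/0.047² = 303.2 → n = 304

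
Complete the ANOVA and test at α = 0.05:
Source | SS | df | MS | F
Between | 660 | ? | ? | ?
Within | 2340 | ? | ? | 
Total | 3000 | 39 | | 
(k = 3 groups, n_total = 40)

df_between = 2, df_within = 37. MS_between = 330.0, MS_within = 63.24. F = 5.218, F_crit ≈ 3.252. Reject H₀.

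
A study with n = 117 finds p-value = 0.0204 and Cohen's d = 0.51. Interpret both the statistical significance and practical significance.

Statistically significant (p = 0.0204 < 0.05). Cohen's d = 0.51 indicates a medium effect size. Both statistical and practical significance should be considered.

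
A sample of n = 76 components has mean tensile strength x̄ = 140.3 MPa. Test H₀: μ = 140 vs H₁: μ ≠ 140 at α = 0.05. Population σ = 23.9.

z = (x̄ - μ₀)/(σ/√n) = (140.3 - 140)/(23.9/√76) = 0.109. Critical value: ±1.96. Since |0.109| ≤ 1.96, Fail to reject H₀.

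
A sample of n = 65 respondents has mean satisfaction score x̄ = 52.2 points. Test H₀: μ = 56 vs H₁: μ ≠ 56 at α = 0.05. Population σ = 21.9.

z = (x̄ - μ₀)/(σ/√n) = (52.2 - 56)/(21.9/√65) = -1.399. Critical value: ±1.96. Since |-1.399| ≤ 1.96, Fail to reject H₀.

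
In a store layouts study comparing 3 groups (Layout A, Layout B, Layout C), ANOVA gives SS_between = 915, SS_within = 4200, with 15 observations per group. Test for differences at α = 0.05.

df_between = 2, df_within = 42. F = MS_between/MS_within = 457.5/100.0 = 4.575. F_crit ≈ 3.22. Reject H₀. At least one mean differs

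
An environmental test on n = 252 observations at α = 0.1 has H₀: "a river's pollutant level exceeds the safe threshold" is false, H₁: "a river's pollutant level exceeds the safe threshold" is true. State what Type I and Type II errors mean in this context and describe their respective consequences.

Type I (false positive): concluding that a river's pollutant level exceeds the safe threshold when it is not — shutting down a compliant factory unnecessarily. Type II (false negative): failing to conclude that a river's pollutant level exceeds the safe threshold when it is — allowing unsafe pollution to continue. Which is costlier depends on domain priorities and is a judgement call rather than a statistical fact.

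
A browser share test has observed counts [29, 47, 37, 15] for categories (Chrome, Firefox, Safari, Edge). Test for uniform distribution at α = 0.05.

Expected = 32 each. χ² = Σ(O-E)²/E = 17.125. df = 3, critical value = 7.815. Reject H₀.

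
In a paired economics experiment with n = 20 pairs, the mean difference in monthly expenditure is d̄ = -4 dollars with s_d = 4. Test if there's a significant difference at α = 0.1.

t = d̄/(s_d/√n) = -4/(4/√20) = -4.472. df = 19, critical t = ±1.729. Reject H₀.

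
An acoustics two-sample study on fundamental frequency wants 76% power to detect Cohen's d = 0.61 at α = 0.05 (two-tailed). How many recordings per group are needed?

z_{α/2} = 1.96, z_β = Φ⁻¹(0.76) = 0.706. For medium effect (d = 0.61): n per group = 2(z_{α/2} + z_β)²/d² = 2(1.96 + 0.706)²/0.61² = 38.2 → 39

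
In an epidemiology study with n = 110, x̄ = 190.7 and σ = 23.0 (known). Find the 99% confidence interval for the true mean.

CI = x̄ ± z*(σ/√n) = 190.7 ± 2.576(23.0/√110) = 190.7 ± 5.65 = (185.05, 196.35)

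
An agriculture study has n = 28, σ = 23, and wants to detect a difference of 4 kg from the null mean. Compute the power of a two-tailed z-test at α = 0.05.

SE = σ/√n = 23/√28 = 4.347. Non-centrality λ = d/SE = 4/4.347 = 0.92. Power ≈ Φ(λ - z_{α/2}) = Φ(0.92 - 1.96) = Φ(-1.04) = 0.149.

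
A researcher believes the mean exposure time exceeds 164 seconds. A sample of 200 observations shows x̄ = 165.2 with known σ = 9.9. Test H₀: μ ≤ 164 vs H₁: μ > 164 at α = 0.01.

z = 1.714. Critical value: 2.33. Fail to reject H₀.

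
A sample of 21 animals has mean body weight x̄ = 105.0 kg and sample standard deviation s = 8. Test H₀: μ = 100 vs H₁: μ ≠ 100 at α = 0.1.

t = (x̄ - μ₀)/(s/√n) = (105.0 - 100)/(8/√21) = 2.864. df = 20, critical t = ±1.725. Reject H₀.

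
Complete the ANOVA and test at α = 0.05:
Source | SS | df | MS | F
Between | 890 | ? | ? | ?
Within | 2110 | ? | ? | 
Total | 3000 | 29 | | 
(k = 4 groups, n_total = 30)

df_between = 3, df_within = 26. MS_between = 296.67, MS_within = 81.15. F = 3.656, F_crit ≈ 2.975. Reject H₀.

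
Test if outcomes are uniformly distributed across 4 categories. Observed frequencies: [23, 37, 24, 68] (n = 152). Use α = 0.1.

Expected = 38 each. χ² = Σ(O-E)²/E = 34.789. df = 3, critical value = 6.251. Reject H₀.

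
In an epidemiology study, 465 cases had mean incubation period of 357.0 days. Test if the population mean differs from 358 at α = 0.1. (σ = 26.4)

z = (x̄ - μ₀)/(σ/√n) = (357.0 - 358)/(26.4/√465) = -0.817. Critical value: ±1.645. Since |-0.817| ≤ 1.645, Fail to reject H₀.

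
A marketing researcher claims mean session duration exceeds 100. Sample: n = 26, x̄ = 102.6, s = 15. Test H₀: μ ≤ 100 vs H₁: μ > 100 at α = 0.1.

t = (102.6 - 100)/(15/√26) = 0.884, df = 25. Critical t = 1.316. Fail to reject H₀.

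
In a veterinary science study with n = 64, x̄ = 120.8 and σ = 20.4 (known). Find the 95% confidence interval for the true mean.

CI = x̄ ± z*(σ/√n) = 120.8 ± 1.96(20.4/√64) = 120.8 ± 5.0 = (115.8, 125.8)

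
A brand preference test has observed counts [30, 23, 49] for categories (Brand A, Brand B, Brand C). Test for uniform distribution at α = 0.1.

Expected = 34 each. χ² = Σ(O-E)²/E = 10.647. df = 2, critical value = 4.605. Reject H₀.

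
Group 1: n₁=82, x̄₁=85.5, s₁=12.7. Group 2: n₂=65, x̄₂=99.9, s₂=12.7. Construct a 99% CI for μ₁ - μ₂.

Difference = -14.4. SE = √(12.7²/82 + 12.7²/65) = 2.109. CI = (-19.83, -8.97)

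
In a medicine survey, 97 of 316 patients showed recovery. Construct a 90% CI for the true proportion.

p̂ = 0.307. CI = p̂ ± z*√(p̂(1-p̂)/n) = (0.264, 0.35)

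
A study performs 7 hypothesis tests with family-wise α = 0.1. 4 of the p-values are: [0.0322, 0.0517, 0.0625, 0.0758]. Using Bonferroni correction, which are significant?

Bonferroni α = 0.1/7 = 0.01429. None of the given p-values are significant.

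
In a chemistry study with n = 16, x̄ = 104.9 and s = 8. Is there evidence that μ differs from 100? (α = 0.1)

t = (x̄ - μ₀)/(s/√n) = (104.9 - 100)/(8/√16) = 2.45. df = 15, critical t = ±1.753. Reject H₀.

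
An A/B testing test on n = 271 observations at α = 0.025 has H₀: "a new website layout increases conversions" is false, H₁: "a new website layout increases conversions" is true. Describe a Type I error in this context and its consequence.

Type I error: rejecting H₀ when it is true — concluding that a new website layout increases conversions when in fact it is not. Consequence: rolling out a layout that doesn't actually help — wasted engineering effort.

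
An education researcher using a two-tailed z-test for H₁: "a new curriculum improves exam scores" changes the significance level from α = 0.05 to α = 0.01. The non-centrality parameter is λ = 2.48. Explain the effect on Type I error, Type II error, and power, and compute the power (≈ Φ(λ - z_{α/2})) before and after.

Decreasing α from 0.05 to 0.01:
• Type I error rate decreases (α is the Type I rate by definition).
• Critical value moves from z_{α/2} = 1.96 to 2.576, so power = Φ(λ - z_{α/2}) goes from Φ(2.48 - 1.96) = 0.698 to Φ(2.48 - 2.576) = 0.462.
• Type II error rate β = 1 - power therefore increases (0.302 → 0.538).
Appropriate when false positives are costly — here, adopting a curriculum that gives no real benefit — disruption for nothing.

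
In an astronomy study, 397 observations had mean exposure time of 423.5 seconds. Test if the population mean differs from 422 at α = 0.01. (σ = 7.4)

z = (x̄ - μ₀)/(σ/√n) = (423.5 - 422)/(7.4/√397) = 4.039. Critical value: ±2.576. Since |4.039| > 2.576, Reject H₀.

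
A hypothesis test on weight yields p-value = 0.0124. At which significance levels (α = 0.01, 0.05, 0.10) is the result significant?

p = 0.0124. Significant at: α = 0.05, 0.1.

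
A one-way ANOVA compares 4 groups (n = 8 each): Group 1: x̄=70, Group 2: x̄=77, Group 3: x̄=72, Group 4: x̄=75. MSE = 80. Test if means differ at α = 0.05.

Grand mean = 73.5. SS_between = 232.0, MS_between = 77.33. F = 0.967, F_crit ≈ 2.947. Fail to reject H₀.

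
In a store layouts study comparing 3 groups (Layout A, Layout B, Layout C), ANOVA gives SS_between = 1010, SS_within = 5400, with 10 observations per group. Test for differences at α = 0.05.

df_between = 2, df_within = 27. F = MS_between/MS_within = 505.0/200.0 = 2.525. F_crit ≈ 3.354. Fail to reject H₀.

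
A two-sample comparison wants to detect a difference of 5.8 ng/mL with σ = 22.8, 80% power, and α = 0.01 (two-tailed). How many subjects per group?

n per group = 2(z_α/2 + z_β)²σ²/d² = 2×(2.576 + 0.84)²×22.8²/5.8² = 360.6 → n = 361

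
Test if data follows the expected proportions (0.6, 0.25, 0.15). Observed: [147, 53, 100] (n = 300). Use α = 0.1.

Expected: [180.0, 75.0, 45.0]. χ² = 79.726. df = 2, critical = 4.605. Reject H₀.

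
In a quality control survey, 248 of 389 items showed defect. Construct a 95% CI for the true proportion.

p̂ = 0.638. CI = p̂ ± z*√(p̂(1-p̂)/n) = (0.59, 0.685)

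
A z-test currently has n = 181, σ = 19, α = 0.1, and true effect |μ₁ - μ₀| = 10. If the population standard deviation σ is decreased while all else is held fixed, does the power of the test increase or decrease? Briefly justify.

Power increases: a smaller σ shrinks the standard error σ/√n, moving the sampling distribution under H₁ further from the critical value.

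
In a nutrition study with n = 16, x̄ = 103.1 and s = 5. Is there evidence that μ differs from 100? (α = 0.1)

t = (x̄ - μ₀)/(s/√n) = (103.1 - 100)/(5/√16) = 2.48. df = 15, critical t = ±1.753. Reject H₀.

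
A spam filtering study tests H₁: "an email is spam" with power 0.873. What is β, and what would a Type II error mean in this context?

β = 1 - power = 1 - 0.873 = 0.127. A Type II error is failing to reject H₀ when H₀ is false (false negative) — here, failing to conclude that an email is spam when in fact it is true. Consequence: a spam email lands in the inbox.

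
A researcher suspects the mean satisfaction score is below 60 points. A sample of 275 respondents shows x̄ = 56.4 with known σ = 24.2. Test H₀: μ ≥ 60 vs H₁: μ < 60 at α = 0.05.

z = -2.467. Critical value: -1.645. Reject H₀.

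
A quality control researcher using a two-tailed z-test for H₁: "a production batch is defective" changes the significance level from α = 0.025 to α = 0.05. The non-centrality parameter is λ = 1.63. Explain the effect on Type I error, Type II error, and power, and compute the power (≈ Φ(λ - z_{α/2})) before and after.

Increasing α from 0.025 to 0.05:
• Type I error rate increases (α is the Type I rate by definition).
• Critical value moves from z_{α/2} = 2.241 to 1.96, so power = Φ(λ - z_{α/2}) goes from Φ(1.63 - 2.241) = 0.271 to Φ(1.63 - 1.96) = 0.371.
• Type II error rate β = 1 - power therefore decreases (0.729 → 0.629).
Appropriate when false negatives are costly — here, shipping a defective batch — faulty products reach customers.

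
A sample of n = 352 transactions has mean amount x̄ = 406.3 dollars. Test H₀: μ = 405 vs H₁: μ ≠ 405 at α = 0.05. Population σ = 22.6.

z = (x̄ - μ₀)/(σ/√n) = (406.3 - 405)/(22.6/√352) = 1.079. Critical value: ±1.96. Since |1.079| ≤ 1.96, Fail to reject H₀.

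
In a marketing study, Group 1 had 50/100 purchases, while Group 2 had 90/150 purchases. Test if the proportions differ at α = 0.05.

p̂₁ = 0.5, p̂₂ = 0.6, pooled p̂ = 0.56. z = -1.56. Critical: ±1.96. Fail to reject H₀.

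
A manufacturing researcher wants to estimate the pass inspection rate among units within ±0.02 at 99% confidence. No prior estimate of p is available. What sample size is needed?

Conservative approach: use p = 0.5 (maximizes p(1-p) = 0.25). n = z²(0.25)/E² = 2.576²×0.25/0.02² = 4147.4 → n = 4148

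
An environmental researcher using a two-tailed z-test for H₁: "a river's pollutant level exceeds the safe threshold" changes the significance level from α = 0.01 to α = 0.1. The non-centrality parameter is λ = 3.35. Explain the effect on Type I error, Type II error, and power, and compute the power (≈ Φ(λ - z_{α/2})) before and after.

Increasing α from 0.01 to 0.1:
• Type I error rate increases (α is the Type I rate by definition).
• Critical value moves from z_{α/2} = 2.576 to 1.645, so power = Φ(λ - z_{α/2}) goes from Φ(3.35 - 2.576) = 0.781 to Φ(3.35 - 1.645) = 0.956.
• Type II error rate β = 1 - power therefore decreases (0.219 → 0.044).
Appropriate when false negatives are costly — here, allowing unsafe pollution to continue.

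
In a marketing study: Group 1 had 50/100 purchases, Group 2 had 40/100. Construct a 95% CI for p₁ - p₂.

p̂₁ = 0.5, p̂₂ = 0.4. Difference = 0.1. CI = (-0.037, 0.237)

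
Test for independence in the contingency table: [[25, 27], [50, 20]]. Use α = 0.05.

χ² = 6.87. df = 1, critical = 3.841. Reject H₀. Variables are dependent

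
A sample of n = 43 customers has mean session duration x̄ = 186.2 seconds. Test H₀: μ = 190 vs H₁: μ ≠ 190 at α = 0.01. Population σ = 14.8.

z = (x̄ - μ₀)/(σ/√n) = (186.2 - 190)/(14.8/√43) = -1.684. Critical value: ±2.576. Since |-1.684| ≤ 2.576, Fail to reject H₀.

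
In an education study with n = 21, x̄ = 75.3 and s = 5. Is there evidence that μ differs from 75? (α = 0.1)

t = (x̄ - μ₀)/(s/√n) = (75.3 - 75)/(5/√21) = 0.275. df = 20, critical t = ±1.725. Fail to reject H₀.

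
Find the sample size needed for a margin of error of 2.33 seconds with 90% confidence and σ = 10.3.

n = (z*σ/E)² = (1.645×10.3/2.33)² = 52.9 → n = 53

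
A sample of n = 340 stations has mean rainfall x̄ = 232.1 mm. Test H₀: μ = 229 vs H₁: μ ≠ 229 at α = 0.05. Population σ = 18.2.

z = (x̄ - μ₀)/(σ/√n) = (232.1 - 229)/(18.2/√340) = 3.141. Critical value: ±1.96. Since |3.141| > 1.96, Reject H₀.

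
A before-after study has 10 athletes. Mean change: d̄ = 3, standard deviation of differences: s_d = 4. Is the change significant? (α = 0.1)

t = d̄/(s_d/√n) = 3/(4/√10) = 2.372. df = 9, critical t = ±1.833. Reject H₀.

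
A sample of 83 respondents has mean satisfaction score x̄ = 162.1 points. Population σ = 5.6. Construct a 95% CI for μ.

CI = x̄ ± z*(σ/√n) = 162.1 ± 1.96(5.6/√83) = 162.1 ± 1.2 = (160.9, 163.3)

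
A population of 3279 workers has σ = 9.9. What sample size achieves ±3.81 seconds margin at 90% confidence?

Without FPC: n₀ = (1.645×9.9/3.81)² = 18.271. With FPC: n = n₀N/(n₀+N-1) = 18.2 → n = 19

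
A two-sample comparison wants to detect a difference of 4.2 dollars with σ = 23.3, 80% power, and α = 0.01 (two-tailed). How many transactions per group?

n per group = 2(z_α/2 + z_β)²σ²/d² = 2×(2.576 + 0.84)²×23.3²/4.2² = 718.3 → n = 719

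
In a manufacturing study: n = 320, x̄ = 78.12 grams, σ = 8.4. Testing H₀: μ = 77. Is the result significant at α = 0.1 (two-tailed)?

z = (78.12 - 77)/(8.4/√320) = 2.385. Since |z| > 1.645, significant at α = 0.1.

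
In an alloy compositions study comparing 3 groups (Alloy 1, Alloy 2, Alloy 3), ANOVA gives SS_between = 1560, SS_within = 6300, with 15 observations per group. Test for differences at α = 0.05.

df_between = 2, df_within = 42. F = MS_between/MS_within = 780.0/150.0 = 5.2. F_crit ≈ 3.22. Reject H₀. At least one mean differs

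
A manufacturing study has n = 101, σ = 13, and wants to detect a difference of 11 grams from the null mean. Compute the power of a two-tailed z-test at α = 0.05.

SE = σ/√n = 13/√101 = 1.294. Non-centrality λ = d/SE = 11/1.294 = 8.504. Power ≈ Φ(λ - z_{α/2}) = Φ(8.504 - 1.96) = Φ(6.544) = 1.0.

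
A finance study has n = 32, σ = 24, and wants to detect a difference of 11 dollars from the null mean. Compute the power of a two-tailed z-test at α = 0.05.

SE = σ/√n = 24/√32 = 4.243. Non-centrality λ = d/SE = 11/4.243 = 2.593. Power ≈ Φ(λ - z_{α/2}) = Φ(2.593 - 1.96) = Φ(0.633) = 0.737.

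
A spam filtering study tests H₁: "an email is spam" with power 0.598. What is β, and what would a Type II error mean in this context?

β = 1 - power = 1 - 0.598 = 0.402. A Type II error is failing to reject H₀ when H₀ is false (false negative) — here, failing to conclude that an email is spam when in fact it is true. Consequence: a spam email lands in the inbox.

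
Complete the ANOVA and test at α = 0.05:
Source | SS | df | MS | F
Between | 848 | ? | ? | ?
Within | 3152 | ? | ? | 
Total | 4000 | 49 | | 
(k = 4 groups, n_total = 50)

df_between = 3, df_within = 46. MS_between = 282.67, MS_within = 68.52. F = 4.125, F_crit ≈ 2.807. Reject H₀.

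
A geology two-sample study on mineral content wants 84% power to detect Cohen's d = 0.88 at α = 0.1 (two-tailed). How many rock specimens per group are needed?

z_{α/2} = 1.645, z_β = Φ⁻¹(0.84) = 0.994. For large effect (d = 0.88): n per group = 2(z_{α/2} + z_β)²/d² = 2(1.645 + 0.994)²/0.88² = 18.0 → 18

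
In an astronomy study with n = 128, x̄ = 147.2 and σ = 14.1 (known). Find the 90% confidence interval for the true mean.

CI = x̄ ± z*(σ/√n) = 147.2 ± 1.645(14.1/√128) = 147.2 ± 2.05 = (145.15, 149.25)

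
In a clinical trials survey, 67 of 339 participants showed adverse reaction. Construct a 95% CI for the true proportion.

p̂ = 0.198. CI = p̂ ± z*√(p̂(1-p̂)/n) = (0.155, 0.24)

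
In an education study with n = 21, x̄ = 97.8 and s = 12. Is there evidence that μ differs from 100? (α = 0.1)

t = (x̄ - μ₀)/(s/√n) = (97.8 - 100)/(12/√21) = -0.84. df = 20, critical t = ±1.725. Fail to reject H₀.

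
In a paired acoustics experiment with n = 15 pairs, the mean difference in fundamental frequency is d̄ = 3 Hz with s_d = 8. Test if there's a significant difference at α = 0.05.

t = d̄/(s_d/√n) = 3/(8/√15) = 1.452. df = 14, critical t = ±2.145. Fail to reject H₀.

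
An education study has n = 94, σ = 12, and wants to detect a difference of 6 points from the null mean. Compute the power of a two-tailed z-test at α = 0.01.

SE = σ/√n = 12/√94 = 1.238. Non-centrality λ = d/SE = 6/1.238 = 4.848. Power ≈ Φ(λ - z_{α/2}) = Φ(4.848 - 2.576) = Φ(2.272) = 0.988.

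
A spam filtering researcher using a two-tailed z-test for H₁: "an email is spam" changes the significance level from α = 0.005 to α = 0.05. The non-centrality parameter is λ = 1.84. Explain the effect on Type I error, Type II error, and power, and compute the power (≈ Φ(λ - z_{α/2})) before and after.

Increasing α from 0.005 to 0.05:
• Type I error rate increases (α is the Type I rate by definition).
• Critical value moves from z_{α/2} = 2.807 to 1.96, so power = Φ(λ - z_{α/2}) goes from Φ(1.84 - 2.807) = 0.167 to Φ(1.84 - 1.96) = 0.452.
• Type II error rate β = 1 - power therefore decreases (0.833 → 0.548).
Appropriate when false negatives are costly — here, a spam email lands in the inbox.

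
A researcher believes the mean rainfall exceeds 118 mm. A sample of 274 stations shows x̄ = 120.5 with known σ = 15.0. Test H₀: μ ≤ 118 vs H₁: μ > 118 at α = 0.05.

z = 2.759. Critical value: 1.645. Reject H₀.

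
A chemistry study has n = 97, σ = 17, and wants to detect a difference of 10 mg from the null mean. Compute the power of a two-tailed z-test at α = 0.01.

SE = σ/√n = 17/√97 = 1.726. Non-centrality λ = d/SE = 10/1.726 = 5.793. Power ≈ Φ(λ - z_{α/2}) = Φ(5.793 - 2.576) = Φ(3.217) = 0.999.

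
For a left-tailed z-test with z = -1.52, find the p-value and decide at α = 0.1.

p = P(Z < -1.52) = Φ(-1.52) ≈ 0.0643. Since p < 0.1, reject H₀ (significant) at α = 0.1.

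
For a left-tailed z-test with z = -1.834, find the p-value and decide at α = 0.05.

p = P(Z < -1.834) = Φ(-1.834) ≈ 0.0333. Since p < 0.05, reject H₀ (significant) at α = 0.05.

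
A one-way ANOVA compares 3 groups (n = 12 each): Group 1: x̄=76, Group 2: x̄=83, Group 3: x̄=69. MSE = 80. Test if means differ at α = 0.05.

Grand mean = 76.0. SS_between = 1176.0, MS_between = 588.0. F = 7.35, F_crit ≈ 3.285. Reject H₀.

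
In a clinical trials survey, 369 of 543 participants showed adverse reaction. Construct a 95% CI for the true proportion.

p̂ = 0.68. CI = p̂ ± z*√(p̂(1-p̂)/n) = (0.64, 0.719)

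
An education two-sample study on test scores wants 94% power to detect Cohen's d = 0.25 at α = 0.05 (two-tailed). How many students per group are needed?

z_{α/2} = 1.96, z_β = Φ⁻¹(0.94) = 1.555. For small effect (d = 0.25): n per group = 2(z_{α/2} + z_β)²/d² = 2(1.96 + 1.555)²/0.25² = 395.4 → 396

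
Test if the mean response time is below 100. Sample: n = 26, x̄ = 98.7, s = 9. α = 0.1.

t = (98.7 - 100)/(9/√26) = -0.737, df = 25. Critical t = -1.316. Fail to reject H₀.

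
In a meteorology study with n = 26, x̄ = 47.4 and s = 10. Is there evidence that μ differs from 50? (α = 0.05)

t = (x̄ - μ₀)/(s/√n) = (47.4 - 50)/(10/√26) = -1.326. df = 25, critical t = ±2.06. Fail to reject H₀.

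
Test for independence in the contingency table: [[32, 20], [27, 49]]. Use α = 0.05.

χ² = 8.408. df = 1, critical = 3.841. Reject H₀. Variables are dependent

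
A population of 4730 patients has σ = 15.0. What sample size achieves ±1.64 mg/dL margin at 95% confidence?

Without FPC: n₀ = (1.96×15.0/1.64)² = 321.371. With FPC: n = n₀N/(n₀+N-1) = 301.0 → n = 301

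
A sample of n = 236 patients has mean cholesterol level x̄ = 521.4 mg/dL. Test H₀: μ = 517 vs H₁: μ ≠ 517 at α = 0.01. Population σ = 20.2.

z = (x̄ - μ₀)/(σ/√n) = (521.4 - 517)/(20.2/√236) = 3.346. Critical value: ±2.576. Since |3.346| > 2.576, Reject H₀.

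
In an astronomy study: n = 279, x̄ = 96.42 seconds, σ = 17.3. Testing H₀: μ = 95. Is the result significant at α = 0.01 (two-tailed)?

z = (96.42 - 95)/(17.3/√279) = 1.371. Since |z| ≤ 2.576, not significant at α = 0.01.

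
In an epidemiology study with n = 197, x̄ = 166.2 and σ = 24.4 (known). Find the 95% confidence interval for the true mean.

CI = x̄ ± z*(σ/√n) = 166.2 ± 1.96(24.4/√197) = 166.2 ± 3.41 = (162.79, 169.61)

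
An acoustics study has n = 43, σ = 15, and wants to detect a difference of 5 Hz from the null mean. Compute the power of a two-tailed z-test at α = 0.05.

SE = σ/√n = 15/√43 = 2.287. Non-centrality λ = d/SE = 5/2.287 = 2.186. Power ≈ Φ(λ - z_{α/2}) = Φ(2.186 - 1.96) = Φ(0.226) = 0.589.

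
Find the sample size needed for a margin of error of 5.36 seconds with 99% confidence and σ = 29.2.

n = (z*σ/E)² = (2.576×29.2/5.36)² = 196.9 → n = 197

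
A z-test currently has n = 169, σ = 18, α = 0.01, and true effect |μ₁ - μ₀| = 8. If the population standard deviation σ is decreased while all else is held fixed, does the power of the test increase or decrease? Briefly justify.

Power increases: a smaller σ shrinks the standard error σ/√n, moving the sampling distribution under H₁ further from the critical value.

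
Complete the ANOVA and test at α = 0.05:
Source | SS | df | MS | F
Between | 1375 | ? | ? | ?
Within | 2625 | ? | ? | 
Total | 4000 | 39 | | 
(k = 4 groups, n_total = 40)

df_between = 3, df_within = 36. MS_between = 458.33, MS_within = 72.92. F = 6.286, F_crit ≈ 2.866. Reject H₀.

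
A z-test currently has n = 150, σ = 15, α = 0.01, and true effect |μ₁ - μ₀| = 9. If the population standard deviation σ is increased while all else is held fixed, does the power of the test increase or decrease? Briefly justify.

Power decreases: a larger σ inflates the standard error σ/√n, pulling the sampling distribution under H₁ back toward the critical value.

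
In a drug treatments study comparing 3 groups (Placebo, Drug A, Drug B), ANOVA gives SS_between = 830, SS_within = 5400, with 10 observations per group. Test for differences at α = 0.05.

df_between = 2, df_within = 27. F = MS_between/MS_within = 415.0/200.0 = 2.075. F_crit ≈ 3.354. Fail to reject H₀.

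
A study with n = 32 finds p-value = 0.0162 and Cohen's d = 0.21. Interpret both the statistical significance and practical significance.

Statistically significant (p = 0.0162 < 0.05). Cohen's d = 0.21 indicates a small effect size. Both statistical and practical significance should be considered.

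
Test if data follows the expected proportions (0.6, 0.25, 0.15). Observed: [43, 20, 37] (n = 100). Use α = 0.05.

Expected: [60.0, 25.0, 15.0]. χ² = 38.083. df = 2, critical = 5.991. Reject H₀.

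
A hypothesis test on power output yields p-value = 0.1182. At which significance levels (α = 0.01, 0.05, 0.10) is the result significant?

p = 0.1182. Not significant at any of the given levels.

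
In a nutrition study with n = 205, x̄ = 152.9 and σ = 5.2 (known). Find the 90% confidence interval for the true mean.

CI = x̄ ± z*(σ/√n) = 152.9 ± 1.645(5.2/√205) = 152.9 ± 0.6 = (152.3, 153.5)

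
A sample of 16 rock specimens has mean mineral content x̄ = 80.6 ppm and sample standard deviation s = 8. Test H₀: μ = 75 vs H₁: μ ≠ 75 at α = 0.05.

t = (x̄ - μ₀)/(s/√n) = (80.6 - 75)/(8/√16) = 2.8. df = 15, critical t = ±2.131. Reject H₀.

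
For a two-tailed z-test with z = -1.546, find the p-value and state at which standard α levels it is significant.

p = 2·P(Z > |-1.546|) = 2·(1 - Φ(1.546)) ≈ 0.1221. Not significant at any standard level.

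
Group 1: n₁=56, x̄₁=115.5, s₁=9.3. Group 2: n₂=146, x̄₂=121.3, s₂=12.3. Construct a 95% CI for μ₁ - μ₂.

Difference = -5.8. SE = √(9.3²/56 + 12.3²/146) = 1.606. CI = (-8.95, -2.65)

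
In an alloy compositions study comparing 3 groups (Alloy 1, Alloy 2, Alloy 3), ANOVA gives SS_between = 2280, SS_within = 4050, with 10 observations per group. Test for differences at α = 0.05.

df_between = 2, df_within = 27. F = MS_between/MS_within = 1140.0/150.0 = 7.6. F_crit ≈ 3.354. Reject H₀. At least one mean differs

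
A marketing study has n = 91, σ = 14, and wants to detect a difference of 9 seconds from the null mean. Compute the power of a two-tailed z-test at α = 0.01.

SE = σ/√n = 14/√91 = 1.468. Non-centrality λ = d/SE = 9/1.468 = 6.132. Power ≈ Φ(λ - z_{α/2}) = Φ(6.132 - 2.576) = Φ(3.556) = 1.0.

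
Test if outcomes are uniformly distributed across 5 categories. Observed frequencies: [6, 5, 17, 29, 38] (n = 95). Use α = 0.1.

Expected = 19 each. χ² = Σ(O-E)²/E = 43.684. df = 4, critical value = 7.779. Reject H₀.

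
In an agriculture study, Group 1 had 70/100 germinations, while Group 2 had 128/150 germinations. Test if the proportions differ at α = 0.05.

p̂₁ = 0.7, p̂₂ = 0.853, pooled p̂ = 0.792. z = -2.926. Critical: ±1.96. Reject H₀.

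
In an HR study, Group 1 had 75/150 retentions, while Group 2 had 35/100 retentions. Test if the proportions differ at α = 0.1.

p̂₁ = 0.5, p̂₂ = 0.35, pooled p̂ = 0.44. z = 2.341. Critical: ±1.645. Reject H₀.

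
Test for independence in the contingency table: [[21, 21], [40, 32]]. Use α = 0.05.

χ² = 0.329. df = 1, critical = 3.841. Fail to reject H₀. No evidence of dependence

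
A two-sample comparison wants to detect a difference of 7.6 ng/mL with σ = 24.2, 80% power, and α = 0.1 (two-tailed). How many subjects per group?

n per group = 2(z_α/2 + z_β)²σ²/d² = 2×(1.645 + 0.84)²×24.2²/7.6² = 125.2 → n = 126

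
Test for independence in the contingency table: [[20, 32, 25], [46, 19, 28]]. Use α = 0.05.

χ² = 12.329. df = 2, critical = 5.991. Reject H₀. Variables are dependent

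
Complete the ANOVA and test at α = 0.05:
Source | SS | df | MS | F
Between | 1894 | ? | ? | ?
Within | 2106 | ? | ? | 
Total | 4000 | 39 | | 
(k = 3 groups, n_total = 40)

df_between = 2, df_within = 37. MS_between = 947.0, MS_within = 56.92. F = 16.638, F_crit ≈ 3.252. Reject H₀.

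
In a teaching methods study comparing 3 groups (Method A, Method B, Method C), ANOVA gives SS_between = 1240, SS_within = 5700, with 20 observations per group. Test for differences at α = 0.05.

df_between = 2, df_within = 57. F = MS_between/MS_within = 620.0/100.0 = 6.2. F_crit ≈ 3.159. Reject H₀. At least one mean differs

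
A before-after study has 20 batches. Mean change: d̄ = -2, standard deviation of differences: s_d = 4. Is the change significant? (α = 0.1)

t = d̄/(s_d/√n) = -2/(4/√20) = -2.236. df = 19, critical t = ±1.729. Reject H₀.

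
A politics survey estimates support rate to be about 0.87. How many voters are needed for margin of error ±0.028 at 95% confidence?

n = z²p(1-p)/E² = 1.96²×0.87×0.13/0.028² = 554.2 → n = 555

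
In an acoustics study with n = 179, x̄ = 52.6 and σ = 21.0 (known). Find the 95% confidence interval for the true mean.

CI = x̄ ± z*(σ/√n) = 52.6 ± 1.96(21.0/√179) = 52.6 ± 3.08 = (49.52, 55.68)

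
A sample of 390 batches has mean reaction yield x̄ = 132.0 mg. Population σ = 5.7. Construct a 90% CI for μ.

CI = x̄ ± z*(σ/√n) = 132.0 ± 1.645(5.7/√390) = 132.0 ± 0.47 = (131.53, 132.47)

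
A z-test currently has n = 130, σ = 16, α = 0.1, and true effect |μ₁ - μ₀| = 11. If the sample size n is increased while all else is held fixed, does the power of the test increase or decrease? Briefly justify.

Power increases: a larger n shrinks the standard error σ/√n, moving the sampling distribution under H₁ further from the critical value.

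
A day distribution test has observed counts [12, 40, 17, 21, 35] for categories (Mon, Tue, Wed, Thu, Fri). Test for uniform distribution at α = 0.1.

Expected = 25 each. χ² = Σ(O-E)²/E = 22.96. df = 4, critical value = 7.779. Reject H₀.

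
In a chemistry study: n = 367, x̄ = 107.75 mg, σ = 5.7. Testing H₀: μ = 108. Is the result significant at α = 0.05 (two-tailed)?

z = (107.75 - 108)/(5.7/√367) = -0.84. Since |z| ≤ 1.96, not significant at α = 0.05.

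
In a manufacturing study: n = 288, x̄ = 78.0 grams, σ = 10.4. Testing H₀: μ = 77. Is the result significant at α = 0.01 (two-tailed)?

z = (78.0 - 77)/(10.4/√288) = 1.632. Since |z| ≤ 2.576, not significant at α = 0.01.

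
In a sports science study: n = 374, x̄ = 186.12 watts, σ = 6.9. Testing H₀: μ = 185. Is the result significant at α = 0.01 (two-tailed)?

z = (186.12 - 185)/(6.9/√374) = 3.139. Since |z| > 2.576, significant at α = 0.01.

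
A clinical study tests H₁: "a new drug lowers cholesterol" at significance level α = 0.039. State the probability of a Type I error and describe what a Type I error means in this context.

P(Type I error) = α = 0.039. A Type I error is rejecting H₀ when H₀ is actually true (false positive) — here, concluding that a new drug lowers cholesterol when in fact this is not the case. Consequence: approving an ineffective drug — patients take a useless medication and may skip effective alternatives.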